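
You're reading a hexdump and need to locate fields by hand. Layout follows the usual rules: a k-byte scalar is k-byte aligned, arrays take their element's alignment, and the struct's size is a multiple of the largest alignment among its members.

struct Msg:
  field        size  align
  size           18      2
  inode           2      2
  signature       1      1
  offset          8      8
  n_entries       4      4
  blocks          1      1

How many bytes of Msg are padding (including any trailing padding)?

6

size at 0 (size 18, align 2) → ends 18
inode at 18 (size 2, align 2) → ends 20
signature at 20 (size 1, align 1) → ends 21
pad 3 to align 8 for offset
offset at 24 (size 8, align 8) → ends 32
n_entries at 32 (size 4, align 4) → ends 36
blocks at 36 (size 1, align 1) → ends 37
tail pad 3 to reach multiple of 8
total 40 bytes, alignment 8
data bytes 34, size 40 → padding 6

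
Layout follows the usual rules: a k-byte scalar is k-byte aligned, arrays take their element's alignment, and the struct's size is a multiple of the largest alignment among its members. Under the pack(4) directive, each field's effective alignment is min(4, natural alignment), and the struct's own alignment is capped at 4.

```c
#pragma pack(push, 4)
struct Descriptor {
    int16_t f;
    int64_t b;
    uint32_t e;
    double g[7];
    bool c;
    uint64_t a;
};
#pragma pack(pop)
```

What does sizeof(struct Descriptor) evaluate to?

f at 0 (size 2, align 2) → ends 2
pad 2 to align 4 for b
b at 4 (size 8, align 4) → ends 12
e at 12 (size 4, align 4) → ends 16
g at 16 (size 56, align 4) → ends 72
c at 72 (size 1, align 1) → ends 73
pad 3 to align 4 for a
a at 76 (size 8, align 4) → ends 84
total 84 bytes, alignment 4

84 bytes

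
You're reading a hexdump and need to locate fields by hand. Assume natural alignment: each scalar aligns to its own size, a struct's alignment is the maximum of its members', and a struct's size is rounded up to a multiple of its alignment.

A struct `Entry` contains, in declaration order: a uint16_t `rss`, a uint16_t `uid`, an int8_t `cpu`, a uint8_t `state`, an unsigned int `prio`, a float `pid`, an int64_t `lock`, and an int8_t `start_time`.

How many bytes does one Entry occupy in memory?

@0: rss [2B, align 2] → 2
@2: uid [2B, align 2] → 4
@4: cpu [1B, align 1] → 5
@5: state [1B, align 1] → 6
+2 pad (align 4)
@8: prio [4B, align 4] → 12
@12: pid [4B, align 4] → 16
@16: lock [8B, align 8] → 24
@24: start_time [1B, align 1] → 25
+7 tail pad (align 8)
size 32, align 8

32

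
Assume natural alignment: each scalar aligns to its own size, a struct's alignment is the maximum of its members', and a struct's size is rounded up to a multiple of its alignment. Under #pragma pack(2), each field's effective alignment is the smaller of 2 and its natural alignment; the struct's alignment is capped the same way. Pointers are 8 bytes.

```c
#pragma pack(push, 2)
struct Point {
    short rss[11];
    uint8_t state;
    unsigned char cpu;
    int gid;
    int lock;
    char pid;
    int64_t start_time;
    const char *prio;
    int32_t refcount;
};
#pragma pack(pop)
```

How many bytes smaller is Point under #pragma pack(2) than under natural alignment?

10

natural layout:
  0..22  rss  (22B, 2-aligned)
  22..23  state  (1B, 1-aligned)
  23..24  cpu  (1B, 1-aligned)
  24..28  gid  (4B, 4-aligned)
  28..32  lock  (4B, 4-aligned)
  32..33  pid  (1B, 1-aligned)
  33..40  -- padding (7B)
  40..48  start_time  (8B, 8-aligned)
  48..56  prio  (8B, 8-aligned)
  56..60  refcount  (4B, 4-aligned)
  60..64  -- tail padding (4B)
  sizeof = 64, alignof = 8
packed(2) layout:
  0..22  rss  (22B, 2-aligned)
  22..23  state  (1B, 1-aligned)
  23..24  cpu  (1B, 1-aligned)
  24..28  gid  (4B, 2-aligned)
  28..32  lock  (4B, 2-aligned)
  32..33  pid  (1B, 1-aligned)
  33..34  -- padding (1B)
  34..42  start_time  (8B, 2-aligned)
  42..50  prio  (8B, 2-aligned)
  50..54  refcount  (4B, 2-aligned)
  sizeof = 54, alignof = 2
64 − 54 = 10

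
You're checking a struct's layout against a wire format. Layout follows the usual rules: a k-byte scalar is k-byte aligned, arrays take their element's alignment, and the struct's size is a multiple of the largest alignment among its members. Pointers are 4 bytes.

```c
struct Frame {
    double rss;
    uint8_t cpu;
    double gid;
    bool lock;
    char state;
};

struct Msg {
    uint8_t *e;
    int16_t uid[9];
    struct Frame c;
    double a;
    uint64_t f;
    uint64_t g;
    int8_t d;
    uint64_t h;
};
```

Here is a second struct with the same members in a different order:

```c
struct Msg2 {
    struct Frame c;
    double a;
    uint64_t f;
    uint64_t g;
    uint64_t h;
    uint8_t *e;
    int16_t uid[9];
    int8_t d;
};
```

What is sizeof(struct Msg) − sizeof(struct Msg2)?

Frame: rss at 0 (size 8, align 8) → ends 8; cpu at 8 (size 1, align 1) → ends 9; pad 7 to align 8 for gid; gid at 16 (size 8, align 8) → ends 24; lock at 24 (size 1, align 1) → ends 25; state at 25 (size 1, align 1) → ends 26; tail pad 6 to reach multiple of 8; total 32 bytes, alignment 8
e at 0 (size 4, align 4) → ends 4
uid at 4 (size 18, align 2) → ends 22
pad 2 to align 8 for c
c at 24 (size 32, align 8) → ends 56
a at 56 (size 8, align 8) → ends 64
f at 64 (size 8, align 8) → ends 72
g at 72 (size 8, align 8) → ends 80
d at 80 (size 1, align 1) → ends 81
pad 7 to align 8 for h
h at 88 (size 8, align 8) → ends 96
total 96 bytes, alignment 8
— Msg2 —
c at 0 (size 32, align 8) → ends 32
a at 32 (size 8, align 8) → ends 40
f at 40 (size 8, align 8) → ends 48
g at 48 (size 8, align 8) → ends 56
h at 56 (size 8, align 8) → ends 64
e at 64 (size 4, align 4) → ends 68
uid at 68 (size 18, align 2) → ends 86
d at 86 (size 1, align 1) → ends 87
tail pad 1 to reach multiple of 8
total 88 bytes, alignment 8
96 − 88 = 8

8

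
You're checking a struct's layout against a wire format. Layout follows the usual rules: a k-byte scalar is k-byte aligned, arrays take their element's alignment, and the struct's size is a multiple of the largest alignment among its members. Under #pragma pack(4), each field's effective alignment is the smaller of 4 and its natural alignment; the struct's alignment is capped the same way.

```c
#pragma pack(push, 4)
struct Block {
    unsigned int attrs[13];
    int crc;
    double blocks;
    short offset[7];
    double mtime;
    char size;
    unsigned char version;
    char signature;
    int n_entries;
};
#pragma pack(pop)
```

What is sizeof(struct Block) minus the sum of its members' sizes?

@0: attrs [52B, align 4] → 52
@52: crc [4B, align 4] → 56
@56: blocks [8B, align 4] → 64
@64: offset [14B, align 2] → 78
+2 pad (align 4)
@80: mtime [8B, align 4] → 88
@88: size [1B, align 1] → 89
@89: version [1B, align 1] → 90
@90: signature [1B, align 1] → 91
+1 pad (align 4)
@92: n_entries [4B, align 4] → 96
size 96, align 4
data bytes 93, size 96 → padding 3

3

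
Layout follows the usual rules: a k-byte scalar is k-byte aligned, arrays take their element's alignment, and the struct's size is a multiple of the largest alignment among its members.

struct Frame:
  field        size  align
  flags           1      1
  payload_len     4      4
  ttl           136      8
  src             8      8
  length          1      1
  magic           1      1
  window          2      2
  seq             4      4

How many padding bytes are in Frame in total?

3

@0: flags [1B, align 1] → 1
+3 pad (align 4)
@4: payload_len [4B, align 4] → 8
@8: ttl [136B, align 8] → 144
@144: src [8B, align 8] → 152
@152: length [1B, align 1] → 153
@153: magic [1B, align 1] → 154
@154: window [2B, align 2] → 156
@156: seq [4B, align 4] → 160
size 160, align 8
data bytes 157, size 160 → padding 3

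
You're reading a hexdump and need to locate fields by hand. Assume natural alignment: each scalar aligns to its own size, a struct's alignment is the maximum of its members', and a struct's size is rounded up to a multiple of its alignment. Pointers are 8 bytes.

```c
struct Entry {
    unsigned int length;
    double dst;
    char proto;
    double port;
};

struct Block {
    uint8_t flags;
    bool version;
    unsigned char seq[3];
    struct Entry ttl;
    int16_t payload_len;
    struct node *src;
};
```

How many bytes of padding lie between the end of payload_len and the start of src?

Entry: @0: length [4B, align 4] → 4; +4 pad (align 8); @8: dst [8B, align 8] → 16; @16: proto [1B, align 1] → 17; +7 pad (align 8); @24: port [8B, align 8] → 32; size 32, align 8
@0: flags [1B, align 1] → 1
@1: version [1B, align 1] → 2
@2: seq [3B, align 1] → 5
+3 pad (align 8)
@8: ttl [32B, align 8] → 40
@40: payload_len [2B, align 2] → 42
+6 pad (align 8)
@48: src [8B, align 8] → 56

6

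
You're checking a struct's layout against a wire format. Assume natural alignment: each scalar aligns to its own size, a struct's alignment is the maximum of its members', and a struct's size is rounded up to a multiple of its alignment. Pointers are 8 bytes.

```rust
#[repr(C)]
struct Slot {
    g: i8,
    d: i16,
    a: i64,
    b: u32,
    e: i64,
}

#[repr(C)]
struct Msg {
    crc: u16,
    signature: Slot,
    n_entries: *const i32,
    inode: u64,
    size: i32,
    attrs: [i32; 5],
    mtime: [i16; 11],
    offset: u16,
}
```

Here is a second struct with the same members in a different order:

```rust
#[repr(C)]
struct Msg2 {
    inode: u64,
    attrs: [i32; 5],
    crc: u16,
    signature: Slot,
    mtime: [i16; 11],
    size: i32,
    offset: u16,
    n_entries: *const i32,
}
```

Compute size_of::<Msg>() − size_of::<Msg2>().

0

Slot: g at 0 (size 1, align 1) → ends 1; pad 1 to align 2 for d; d at 2 (size 2, align 2) → ends 4; pad 4 to align 8 for a; a at 8 (size 8, align 8) → ends 16; b at 16 (size 4, align 4) → ends 20; pad 4 to align 8 for e; e at 24 (size 8, align 8) → ends 32; total 32 bytes, alignment 8
crc at 0 (size 2, align 2) → ends 2
pad 6 to align 8 for signature
signature at 8 (size 32, align 8) → ends 40
n_entries at 40 (size 8, align 8) → ends 48
inode at 48 (size 8, align 8) → ends 56
size at 56 (size 4, align 4) → ends 60
attrs at 60 (size 20, align 4) → ends 80
mtime at 80 (size 22, align 2) → ends 102
offset at 102 (size 2, align 2) → ends 104
total 104 bytes, alignment 8
— Msg2 —
inode at 0 (size 8, align 8) → ends 8
attrs at 8 (size 20, align 4) → ends 28
crc at 28 (size 2, align 2) → ends 30
pad 2 to align 8 for signature
signature at 32 (size 32, align 8) → ends 64
mtime at 64 (size 22, align 2) → ends 86
pad 2 to align 4 for size
size at 88 (size 4, align 4) → ends 92
offset at 92 (size 2, align 2) → ends 94
pad 2 to align 8 for n_entries
n_entries at 96 (size 8, align 8) → ends 104
total 104 bytes, alignment 8
104 − 104 = 0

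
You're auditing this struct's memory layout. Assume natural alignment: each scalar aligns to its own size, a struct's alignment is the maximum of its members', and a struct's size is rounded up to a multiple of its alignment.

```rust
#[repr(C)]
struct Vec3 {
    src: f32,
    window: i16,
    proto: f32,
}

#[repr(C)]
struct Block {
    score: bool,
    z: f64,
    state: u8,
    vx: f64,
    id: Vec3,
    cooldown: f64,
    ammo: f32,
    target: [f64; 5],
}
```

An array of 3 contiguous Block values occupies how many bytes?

Vec3: src at 0 (size 4, align 4) → ends 4; window at 4 (size 2, align 2) → ends 6; pad 2 to align 4 for proto; proto at 8 (size 4, align 4) → ends 12; total 12 bytes, alignment 4
score at 0 (size 1, align 1) → ends 1
pad 7 to align 8 for z
z at 8 (size 8, align 8) → ends 16
state at 16 (size 1, align 1) → ends 17
pad 7 to align 8 for vx
vx at 24 (size 8, align 8) → ends 32
id at 32 (size 12, align 4) → ends 44
pad 4 to align 8 for cooldown
cooldown at 48 (size 8, align 8) → ends 56
ammo at 56 (size 4, align 4) → ends 60
pad 4 to align 8 for target
target at 64 (size 40, align 8) → ends 104
total 104 bytes, alignment 8
array of 3: 3 × 104 = 312

312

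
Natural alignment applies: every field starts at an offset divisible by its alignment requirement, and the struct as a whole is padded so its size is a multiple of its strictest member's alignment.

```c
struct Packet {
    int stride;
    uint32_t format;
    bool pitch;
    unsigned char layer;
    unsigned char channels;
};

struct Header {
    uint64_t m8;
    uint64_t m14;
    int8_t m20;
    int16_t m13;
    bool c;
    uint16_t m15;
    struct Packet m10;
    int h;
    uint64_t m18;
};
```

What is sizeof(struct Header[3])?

Packet: stride at 0 (size 4, align 4) → ends 4; format at 4 (size 4, align 4) → ends 8; pitch at 8 (size 1, align 1) → ends 9; layer at 9 (size 1, align 1) → ends 10; channels at 10 (size 1, align 1) → ends 11; tail pad 1 to reach multiple of 4; total 12 bytes, alignment 4
m8 at 0 (size 8, align 8) → ends 8
m14 at 8 (size 8, align 8) → ends 16
m20 at 16 (size 1, align 1) → ends 17
pad 1 to align 2 for m13
m13 at 18 (size 2, align 2) → ends 20
c at 20 (size 1, align 1) → ends 21
pad 1 to align 2 for m15
m15 at 22 (size 2, align 2) → ends 24
m10 at 24 (size 12, align 4) → ends 36
h at 36 (size 4, align 4) → ends 40
m18 at 40 (size 8, align 8) → ends 48
total 48 bytes, alignment 8
array of 3: 3 × 48 = 144

144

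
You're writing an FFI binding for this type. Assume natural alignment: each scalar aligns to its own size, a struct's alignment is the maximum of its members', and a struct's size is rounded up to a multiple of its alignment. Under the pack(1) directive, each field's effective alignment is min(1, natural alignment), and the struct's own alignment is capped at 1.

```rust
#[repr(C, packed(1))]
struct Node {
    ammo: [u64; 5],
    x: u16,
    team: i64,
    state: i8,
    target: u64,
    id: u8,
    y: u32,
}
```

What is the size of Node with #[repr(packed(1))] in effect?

@0: ammo [40B, align 1] → 40
@40: x [2B, align 1] → 42
@42: team [8B, align 1] → 50
@50: state [1B, align 1] → 51
@51: target [8B, align 1] → 59
@59: id [1B, align 1] → 60
@60: y [4B, align 1] → 64
size 64, align 1

64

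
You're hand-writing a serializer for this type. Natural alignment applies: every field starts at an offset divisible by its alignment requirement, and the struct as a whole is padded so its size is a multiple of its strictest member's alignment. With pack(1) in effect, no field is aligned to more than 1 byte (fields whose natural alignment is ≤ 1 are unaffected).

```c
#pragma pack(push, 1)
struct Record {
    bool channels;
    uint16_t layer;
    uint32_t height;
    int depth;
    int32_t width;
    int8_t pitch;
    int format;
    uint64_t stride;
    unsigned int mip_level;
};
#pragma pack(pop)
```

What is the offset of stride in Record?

channels at 0 (size 1, align 1) → ends 1
layer at 1 (size 2, align 1) → ends 3
height at 3 (size 4, align 1) → ends 7
depth at 7 (size 4, align 1) → ends 11
width at 11 (size 4, align 1) → ends 15
pitch at 15 (size 1, align 1) → ends 16
format at 16 (size 4, align 1) → ends 20
stride at 20 (size 8, align 1) → ends 28

20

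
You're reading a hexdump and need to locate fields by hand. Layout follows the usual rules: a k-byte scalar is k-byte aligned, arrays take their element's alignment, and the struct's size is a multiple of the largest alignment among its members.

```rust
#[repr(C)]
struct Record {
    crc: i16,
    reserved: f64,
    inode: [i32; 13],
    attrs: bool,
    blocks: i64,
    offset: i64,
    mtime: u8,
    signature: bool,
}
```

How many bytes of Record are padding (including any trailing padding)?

15

0..2  crc  (2B, 2-aligned)
2..8  -- padding (6B)
8..16  reserved  (8B, 8-aligned)
16..68  inode  (52B, 4-aligned)
68..69  attrs  (1B, 1-aligned)
69..72  -- padding (3B)
72..80  blocks  (8B, 8-aligned)
80..88  offset  (8B, 8-aligned)
88..89  mtime  (1B, 1-aligned)
89..90  signature  (1B, 1-aligned)
90..96  -- tail padding (6B)
sizeof = 96, alignof = 8
data bytes 81, size 96 → padding 15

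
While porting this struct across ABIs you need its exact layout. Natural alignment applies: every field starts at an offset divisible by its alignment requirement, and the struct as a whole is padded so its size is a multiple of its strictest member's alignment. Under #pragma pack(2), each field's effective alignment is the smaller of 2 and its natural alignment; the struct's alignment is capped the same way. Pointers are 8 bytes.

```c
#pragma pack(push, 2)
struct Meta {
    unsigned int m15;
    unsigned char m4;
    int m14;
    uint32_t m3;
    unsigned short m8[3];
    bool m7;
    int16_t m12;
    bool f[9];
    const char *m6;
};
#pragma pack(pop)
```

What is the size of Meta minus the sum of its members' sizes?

3

m15 at 0 (size 4, align 2) → ends 4
m4 at 4 (size 1, align 1) → ends 5
pad 1 to align 2 for m14
m14 at 6 (size 4, align 2) → ends 10
m3 at 10 (size 4, align 2) → ends 14
m8 at 14 (size 6, align 2) → ends 20
m7 at 20 (size 1, align 1) → ends 21
pad 1 to align 2 for m12
m12 at 22 (size 2, align 2) → ends 24
f at 24 (size 9, align 1) → ends 33
pad 1 to align 2 for m6
m6 at 34 (size 8, align 2) → ends 42
total 42 bytes, alignment 2
data bytes 39, size 42 → padding 3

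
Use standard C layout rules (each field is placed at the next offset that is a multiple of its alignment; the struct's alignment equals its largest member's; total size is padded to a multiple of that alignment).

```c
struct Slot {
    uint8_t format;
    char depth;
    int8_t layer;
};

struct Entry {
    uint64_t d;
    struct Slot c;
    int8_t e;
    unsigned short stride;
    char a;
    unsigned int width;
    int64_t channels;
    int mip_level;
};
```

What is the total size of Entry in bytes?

40 bytes

Slot: @0: format [1B, align 1] → 1; @1: depth [1B, align 1] → 2; @2: layer [1B, align 1] → 3; size 3, align 1
@0: d [8B, align 8] → 8
@8: c [3B, align 1] → 11
@11: e [1B, align 1] → 12
@12: stride [2B, align 2] → 14
@14: a [1B, align 1] → 15
+1 pad (align 4)
@16: width [4B, align 4] → 20
+4 pad (align 8)
@24: channels [8B, align 8] → 32
@32: mip_level [4B, align 4] → 36
+4 tail pad (align 8)
size 40, align 8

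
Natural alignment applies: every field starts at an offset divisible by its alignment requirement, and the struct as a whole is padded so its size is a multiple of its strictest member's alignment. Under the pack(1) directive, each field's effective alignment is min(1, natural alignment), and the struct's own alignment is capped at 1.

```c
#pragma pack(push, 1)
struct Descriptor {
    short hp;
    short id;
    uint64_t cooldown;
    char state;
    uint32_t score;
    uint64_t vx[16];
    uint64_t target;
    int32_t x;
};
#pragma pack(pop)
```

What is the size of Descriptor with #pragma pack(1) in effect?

@0: hp [2B, align 1] → 2
@2: id [2B, align 1] → 4
@4: cooldown [8B, align 1] → 12
@12: state [1B, align 1] → 13
@13: score [4B, align 1] → 17
@17: vx [128B, align 1] → 145
@145: target [8B, align 1] → 153
@153: x [4B, align 1] → 157
size 157, align 1

157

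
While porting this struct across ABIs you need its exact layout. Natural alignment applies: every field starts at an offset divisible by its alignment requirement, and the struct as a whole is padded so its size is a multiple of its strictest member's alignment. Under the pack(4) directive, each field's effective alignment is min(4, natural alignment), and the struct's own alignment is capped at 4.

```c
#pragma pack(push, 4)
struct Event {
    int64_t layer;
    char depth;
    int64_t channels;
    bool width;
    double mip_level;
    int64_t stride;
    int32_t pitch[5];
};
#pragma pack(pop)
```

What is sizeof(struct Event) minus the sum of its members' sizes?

@0: layer [8B, align 4] → 8
@8: depth [1B, align 1] → 9
+3 pad (align 4)
@12: channels [8B, align 4] → 20
@20: width [1B, align 1] → 21
+3 pad (align 4)
@24: mip_level [8B, align 4] → 32
@32: stride [8B, align 4] → 40
@40: pitch [20B, align 4] → 60
size 60, align 4
data bytes 54, size 60 → padding 6

6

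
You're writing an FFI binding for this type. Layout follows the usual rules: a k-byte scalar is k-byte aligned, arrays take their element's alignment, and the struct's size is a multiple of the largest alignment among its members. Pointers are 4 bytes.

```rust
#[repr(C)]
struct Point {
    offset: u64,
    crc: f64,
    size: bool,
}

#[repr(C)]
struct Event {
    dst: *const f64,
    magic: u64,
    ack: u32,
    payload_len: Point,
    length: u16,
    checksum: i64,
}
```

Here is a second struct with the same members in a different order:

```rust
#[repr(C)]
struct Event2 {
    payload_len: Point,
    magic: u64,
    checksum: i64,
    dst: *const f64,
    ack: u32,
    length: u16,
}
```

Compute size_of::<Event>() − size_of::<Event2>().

Point: @0: offset [8B, align 8] → 8; @8: crc [8B, align 8] → 16; @16: size [1B, align 1] → 17; +7 tail pad (align 8); size 24, align 8
@0: dst [4B, align 4] → 4
+4 pad (align 8)
@8: magic [8B, align 8] → 16
@16: ack [4B, align 4] → 20
+4 pad (align 8)
@24: payload_len [24B, align 8] → 48
@48: length [2B, align 2] → 50
+6 pad (align 8)
@56: checksum [8B, align 8] → 64
size 64, align 8
— Event2 —
@0: payload_len [24B, align 8] → 24
@24: magic [8B, align 8] → 32
@32: checksum [8B, align 8] → 40
@40: dst [4B, align 4] → 44
@44: ack [4B, align 4] → 48
@48: length [2B, align 2] → 50
+6 tail pad (align 8)
size 56, align 8
64 − 56 = 8

8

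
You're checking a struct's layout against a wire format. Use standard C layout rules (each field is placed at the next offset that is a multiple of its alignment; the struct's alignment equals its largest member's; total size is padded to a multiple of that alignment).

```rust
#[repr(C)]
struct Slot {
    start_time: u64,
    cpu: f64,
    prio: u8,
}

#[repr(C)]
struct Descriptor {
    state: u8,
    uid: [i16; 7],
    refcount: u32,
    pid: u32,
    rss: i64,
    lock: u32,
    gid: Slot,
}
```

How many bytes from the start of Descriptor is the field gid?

Slot: 0..8  start_time  (8B, 8-aligned); 8..16  cpu  (8B, 8-aligned); 16..17  prio  (1B, 1-aligned); 17..24  -- tail padding (7B); sizeof = 24, alignof = 8
0..1  state  (1B, 1-aligned)
1..2  -- padding (1B)
2..16  uid  (14B, 2-aligned)
16..20  refcount  (4B, 4-aligned)
20..24  pid  (4B, 4-aligned)
24..32  rss  (8B, 8-aligned)
32..36  lock  (4B, 4-aligned)
36..40  -- padding (4B)
40..64  gid  (24B, 8-aligned)

40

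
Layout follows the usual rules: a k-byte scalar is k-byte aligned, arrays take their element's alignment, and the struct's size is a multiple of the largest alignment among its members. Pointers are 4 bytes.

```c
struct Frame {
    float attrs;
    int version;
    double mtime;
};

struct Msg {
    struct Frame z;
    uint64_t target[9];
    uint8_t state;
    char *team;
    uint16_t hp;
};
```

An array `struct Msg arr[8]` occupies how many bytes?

832

Frame: attrs at 0 (size 4, align 4) → ends 4; version at 4 (size 4, align 4) → ends 8; mtime at 8 (size 8, align 8) → ends 16; total 16 bytes, alignment 8
z at 0 (size 16, align 8) → ends 16
target at 16 (size 72, align 8) → ends 88
state at 88 (size 1, align 1) → ends 89
pad 3 to align 4 for team
team at 92 (size 4, align 4) → ends 96
hp at 96 (size 2, align 2) → ends 98
tail pad 6 to reach multiple of 8
total 104 bytes, alignment 8
array of 8: 8 × 104 = 832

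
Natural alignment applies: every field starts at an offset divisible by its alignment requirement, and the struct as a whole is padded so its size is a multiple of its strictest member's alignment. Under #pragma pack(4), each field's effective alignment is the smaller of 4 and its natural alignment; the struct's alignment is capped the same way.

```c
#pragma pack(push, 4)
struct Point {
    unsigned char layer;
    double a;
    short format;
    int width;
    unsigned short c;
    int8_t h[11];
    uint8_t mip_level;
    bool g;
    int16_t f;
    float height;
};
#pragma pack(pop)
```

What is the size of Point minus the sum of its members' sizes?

8

0..1  layer  (1B, 1-aligned)
1..4  -- padding (3B)
4..12  a  (8B, 4-aligned)
12..14  format  (2B, 2-aligned)
14..16  -- padding (2B)
16..20  width  (4B, 4-aligned)
20..22  c  (2B, 2-aligned)
22..33  h  (11B, 1-aligned)
33..34  mip_level  (1B, 1-aligned)
34..35  g  (1B, 1-aligned)
35..36  -- padding (1B)
36..38  f  (2B, 2-aligned)
38..40  -- padding (2B)
40..44  height  (4B, 4-aligned)
sizeof = 44, alignof = 4
data bytes 36, size 44 → padding 8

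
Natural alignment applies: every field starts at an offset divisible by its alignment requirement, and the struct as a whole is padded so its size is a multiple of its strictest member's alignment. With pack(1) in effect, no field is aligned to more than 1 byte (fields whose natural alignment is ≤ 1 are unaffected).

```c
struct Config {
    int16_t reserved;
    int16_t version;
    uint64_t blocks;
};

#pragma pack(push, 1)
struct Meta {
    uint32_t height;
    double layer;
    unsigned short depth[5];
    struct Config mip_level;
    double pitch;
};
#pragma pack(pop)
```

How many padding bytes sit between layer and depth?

0

Config: 0..2  reserved  (2B, 2-aligned); 2..4  version  (2B, 2-aligned); 4..8  -- padding (4B); 8..16  blocks  (8B, 8-aligned); sizeof = 16, alignof = 8
0..4  height  (4B, 1-aligned)
4..12  layer  (8B, 1-aligned)
12..22  depth  (10B, 1-aligned)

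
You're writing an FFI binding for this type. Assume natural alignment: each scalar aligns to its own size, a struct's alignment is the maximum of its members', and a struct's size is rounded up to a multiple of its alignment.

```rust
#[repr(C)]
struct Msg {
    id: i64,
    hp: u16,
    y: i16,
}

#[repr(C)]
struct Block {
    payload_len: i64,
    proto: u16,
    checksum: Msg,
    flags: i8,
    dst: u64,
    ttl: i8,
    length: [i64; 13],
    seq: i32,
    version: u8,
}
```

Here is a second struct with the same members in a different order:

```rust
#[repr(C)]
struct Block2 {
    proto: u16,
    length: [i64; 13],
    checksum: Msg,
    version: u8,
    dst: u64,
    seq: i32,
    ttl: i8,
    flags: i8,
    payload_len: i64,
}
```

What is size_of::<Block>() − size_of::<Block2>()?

Msg: @0: id [8B, align 8] → 8; @8: hp [2B, align 2] → 10; @10: y [2B, align 2] → 12; +4 tail pad (align 8); size 16, align 8
@0: payload_len [8B, align 8] → 8
@8: proto [2B, align 2] → 10
+6 pad (align 8)
@16: checksum [16B, align 8] → 32
@32: flags [1B, align 1] → 33
+7 pad (align 8)
@40: dst [8B, align 8] → 48
@48: ttl [1B, align 1] → 49
+7 pad (align 8)
@56: length [104B, align 8] → 160
@160: seq [4B, align 4] → 164
@164: version [1B, align 1] → 165
+3 tail pad (align 8)
size 168, align 8
— Block2 —
@0: proto [2B, align 2] → 2
+6 pad (align 8)
@8: length [104B, align 8] → 112
@112: checksum [16B, align 8] → 128
@128: version [1B, align 1] → 129
+7 pad (align 8)
@136: dst [8B, align 8] → 144
@144: seq [4B, align 4] → 148
@148: ttl [1B, align 1] → 149
@149: flags [1B, align 1] → 150
+2 pad (align 8)
@152: payload_len [8B, align 8] → 160
size 160, align 8
168 − 160 = 8

8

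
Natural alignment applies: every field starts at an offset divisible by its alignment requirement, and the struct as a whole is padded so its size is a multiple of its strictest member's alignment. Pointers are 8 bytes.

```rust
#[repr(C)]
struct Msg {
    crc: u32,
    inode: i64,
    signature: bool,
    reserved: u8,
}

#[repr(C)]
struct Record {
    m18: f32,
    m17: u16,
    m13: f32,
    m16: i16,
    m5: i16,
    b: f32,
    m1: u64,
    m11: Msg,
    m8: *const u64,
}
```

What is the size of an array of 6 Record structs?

384

Msg: @0: crc [4B, align 4] → 4; +4 pad (align 8); @8: inode [8B, align 8] → 16; @16: signature [1B, align 1] → 17; @17: reserved [1B, align 1] → 18; +6 tail pad (align 8); size 24, align 8
@0: m18 [4B, align 4] → 4
@4: m17 [2B, align 2] → 6
+2 pad (align 4)
@8: m13 [4B, align 4] → 12
@12: m16 [2B, align 2] → 14
@14: m5 [2B, align 2] → 16
@16: b [4B, align 4] → 20
+4 pad (align 8)
@24: m1 [8B, align 8] → 32
@32: m11 [24B, align 8] → 56
@56: m8 [8B, align 8] → 64
size 64, align 8
array of 6: 6 × 64 = 384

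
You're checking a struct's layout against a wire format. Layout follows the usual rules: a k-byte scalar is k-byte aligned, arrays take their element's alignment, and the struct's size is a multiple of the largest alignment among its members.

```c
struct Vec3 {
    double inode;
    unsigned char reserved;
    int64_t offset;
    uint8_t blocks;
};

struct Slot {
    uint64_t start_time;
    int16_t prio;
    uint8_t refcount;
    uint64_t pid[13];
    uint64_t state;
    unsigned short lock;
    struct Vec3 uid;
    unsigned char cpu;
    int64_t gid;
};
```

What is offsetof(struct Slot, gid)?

176

Vec3: 0..8  inode  (8B, 8-aligned); 8..9  reserved  (1B, 1-aligned); 9..16  -- padding (7B); 16..24  offset  (8B, 8-aligned); 24..25  blocks  (1B, 1-aligned); 25..32  -- tail padding (7B); sizeof = 32, alignof = 8
0..8  start_time  (8B, 8-aligned)
8..10  prio  (2B, 2-aligned)
10..11  refcount  (1B, 1-aligned)
11..16  -- padding (5B)
16..120  pid  (104B, 8-aligned)
120..128  state  (8B, 8-aligned)
128..130  lock  (2B, 2-aligned)
130..136  -- padding (6B)
136..168  uid  (32B, 8-aligned)
168..169  cpu  (1B, 1-aligned)
169..176  -- padding (7B)
176..184  gid  (8B, 8-aligned)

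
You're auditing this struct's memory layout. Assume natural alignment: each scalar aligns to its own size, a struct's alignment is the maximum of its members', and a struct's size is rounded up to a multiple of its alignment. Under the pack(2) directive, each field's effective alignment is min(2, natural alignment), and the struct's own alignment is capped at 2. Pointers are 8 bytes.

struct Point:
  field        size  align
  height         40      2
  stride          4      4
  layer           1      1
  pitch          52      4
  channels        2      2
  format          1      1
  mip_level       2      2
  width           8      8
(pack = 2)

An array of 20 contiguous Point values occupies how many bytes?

@0: height [40B, align 2] → 40
@40: stride [4B, align 2] → 44
@44: layer [1B, align 1] → 45
+1 pad (align 2)
@46: pitch [52B, align 2] → 98
@98: channels [2B, align 2] → 100
@100: format [1B, align 1] → 101
+1 pad (align 2)
@102: mip_level [2B, align 2] → 104
@104: width [8B, align 2] → 112
size 112, align 2
array of 20: 20 × 112 = 2240

2240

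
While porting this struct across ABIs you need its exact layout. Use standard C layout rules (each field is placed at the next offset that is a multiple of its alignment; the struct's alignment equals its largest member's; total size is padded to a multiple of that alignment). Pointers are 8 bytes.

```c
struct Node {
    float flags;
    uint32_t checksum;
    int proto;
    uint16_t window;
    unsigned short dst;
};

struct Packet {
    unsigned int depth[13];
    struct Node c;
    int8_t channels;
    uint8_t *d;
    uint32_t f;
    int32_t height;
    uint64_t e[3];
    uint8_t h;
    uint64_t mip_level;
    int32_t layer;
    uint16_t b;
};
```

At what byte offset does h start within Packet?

Node: flags at 0 (size 4, align 4) → ends 4; checksum at 4 (size 4, align 4) → ends 8; proto at 8 (size 4, align 4) → ends 12; window at 12 (size 2, align 2) → ends 14; dst at 14 (size 2, align 2) → ends 16; total 16 bytes, alignment 4
depth at 0 (size 52, align 4) → ends 52
c at 52 (size 16, align 4) → ends 68
channels at 68 (size 1, align 1) → ends 69
pad 3 to align 8 for d
d at 72 (size 8, align 8) → ends 80
f at 80 (size 4, align 4) → ends 84
height at 84 (size 4, align 4) → ends 88
e at 88 (size 24, align 8) → ends 112
h at 112 (size 1, align 1) → ends 113

112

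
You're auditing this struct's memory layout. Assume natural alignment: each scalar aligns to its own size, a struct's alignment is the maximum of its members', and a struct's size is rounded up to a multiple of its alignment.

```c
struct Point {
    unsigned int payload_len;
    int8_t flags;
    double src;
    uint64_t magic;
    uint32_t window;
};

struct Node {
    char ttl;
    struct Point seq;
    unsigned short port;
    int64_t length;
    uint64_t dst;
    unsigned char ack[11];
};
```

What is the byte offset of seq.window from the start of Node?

Point: @0: payload_len [4B, align 4] → 4; @4: flags [1B, align 1] → 5; +3 pad (align 8); @8: src [8B, align 8] → 16; @16: magic [8B, align 8] → 24; @24: window [4B, align 4] → 28; +4 tail pad (align 8); size 32, align 8
@0: ttl [1B, align 1] → 1
+7 pad (align 8)
@8: seq [32B, align 8] → 40
within Point: window at 24
8 + 24 = 32

32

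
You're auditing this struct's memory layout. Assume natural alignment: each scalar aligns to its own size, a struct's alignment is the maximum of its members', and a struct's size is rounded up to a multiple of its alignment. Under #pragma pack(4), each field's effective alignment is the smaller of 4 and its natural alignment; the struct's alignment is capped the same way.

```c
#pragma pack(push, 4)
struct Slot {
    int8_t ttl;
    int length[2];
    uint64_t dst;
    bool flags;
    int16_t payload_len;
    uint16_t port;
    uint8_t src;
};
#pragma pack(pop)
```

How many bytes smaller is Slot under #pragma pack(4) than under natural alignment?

4

natural layout:
  0..1  ttl  (1B, 1-aligned)
  1..4  -- padding (3B)
  4..12  length  (8B, 4-aligned)
  12..16  -- padding (4B)
  16..24  dst  (8B, 8-aligned)
  24..25  flags  (1B, 1-aligned)
  25..26  -- padding (1B)
  26..28  payload_len  (2B, 2-aligned)
  28..30  port  (2B, 2-aligned)
  30..31  src  (1B, 1-aligned)
  31..32  -- tail padding (1B)
  sizeof = 32, alignof = 8
packed(4) layout:
  0..1  ttl  (1B, 1-aligned)
  1..4  -- padding (3B)
  4..12  length  (8B, 4-aligned)
  12..20  dst  (8B, 4-aligned)
  20..21  flags  (1B, 1-aligned)
  21..22  -- padding (1B)
  22..24  payload_len  (2B, 2-aligned)
  24..26  port  (2B, 2-aligned)
  26..27  src  (1B, 1-aligned)
  27..28  -- tail padding (1B)
  sizeof = 28, alignof = 4
32 − 28 = 4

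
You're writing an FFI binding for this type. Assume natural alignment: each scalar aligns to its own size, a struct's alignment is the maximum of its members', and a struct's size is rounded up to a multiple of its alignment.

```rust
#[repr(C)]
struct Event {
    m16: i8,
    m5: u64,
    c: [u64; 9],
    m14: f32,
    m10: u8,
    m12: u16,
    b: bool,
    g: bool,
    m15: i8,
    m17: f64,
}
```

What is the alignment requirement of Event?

member alignments: m16=1, m5=8, c=8, m14=4, m10=1, m12=2, b=1, g=1, m15=1, m17=8
max = 8

8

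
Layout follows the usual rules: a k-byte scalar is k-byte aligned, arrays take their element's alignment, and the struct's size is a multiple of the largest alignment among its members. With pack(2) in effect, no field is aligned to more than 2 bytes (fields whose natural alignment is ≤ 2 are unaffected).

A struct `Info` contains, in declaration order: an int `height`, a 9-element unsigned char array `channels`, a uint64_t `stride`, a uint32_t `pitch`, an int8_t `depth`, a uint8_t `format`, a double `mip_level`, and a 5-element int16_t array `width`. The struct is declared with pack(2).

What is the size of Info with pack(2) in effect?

@0: height [4B, align 2] → 4
@4: channels [9B, align 1] → 13
+1 pad (align 2)
@14: stride [8B, align 2] → 22
@22: pitch [4B, align 2] → 26
@26: depth [1B, align 1] → 27
@27: format [1B, align 1] → 28
@28: mip_level [8B, align 2] → 36
@36: width [10B, align 2] → 46
size 46, align 2

46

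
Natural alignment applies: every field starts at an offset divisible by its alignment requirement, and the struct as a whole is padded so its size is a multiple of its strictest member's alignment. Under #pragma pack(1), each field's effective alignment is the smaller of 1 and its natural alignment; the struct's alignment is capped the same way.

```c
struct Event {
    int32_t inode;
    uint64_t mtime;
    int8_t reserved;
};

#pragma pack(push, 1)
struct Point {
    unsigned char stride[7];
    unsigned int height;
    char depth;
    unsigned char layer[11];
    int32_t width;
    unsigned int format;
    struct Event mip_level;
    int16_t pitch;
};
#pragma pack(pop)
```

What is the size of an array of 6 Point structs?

Event: inode at 0 (size 4, align 4) → ends 4; pad 4 to align 8 for mtime; mtime at 8 (size 8, align 8) → ends 16; reserved at 16 (size 1, align 1) → ends 17; tail pad 7 to reach multiple of 8; total 24 bytes, alignment 8
stride at 0 (size 7, align 1) → ends 7
height at 7 (size 4, align 1) → ends 11
depth at 11 (size 1, align 1) → ends 12
layer at 12 (size 11, align 1) → ends 23
width at 23 (size 4, align 1) → ends 27
format at 27 (size 4, align 1) → ends 31
mip_level at 31 (size 24, align 1) → ends 55
pitch at 55 (size 2, align 1) → ends 57
total 57 bytes, alignment 1
array of 6: 6 × 57 = 342

342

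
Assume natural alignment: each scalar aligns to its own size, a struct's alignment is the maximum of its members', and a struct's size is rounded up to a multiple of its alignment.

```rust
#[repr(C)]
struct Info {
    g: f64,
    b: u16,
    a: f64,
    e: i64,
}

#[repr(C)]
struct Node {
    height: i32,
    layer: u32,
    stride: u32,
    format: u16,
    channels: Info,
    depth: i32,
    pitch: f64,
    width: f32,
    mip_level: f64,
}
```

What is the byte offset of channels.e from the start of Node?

Info: g at 0 (size 8, align 8) → ends 8; b at 8 (size 2, align 2) → ends 10; pad 6 to align 8 for a; a at 16 (size 8, align 8) → ends 24; e at 24 (size 8, align 8) → ends 32; total 32 bytes, alignment 8
height at 0 (size 4, align 4) → ends 4
layer at 4 (size 4, align 4) → ends 8
stride at 8 (size 4, align 4) → ends 12
format at 12 (size 2, align 2) → ends 14
pad 2 to align 8 for channels
channels at 16 (size 32, align 8) → ends 48
within Info: e at 24
16 + 24 = 40

40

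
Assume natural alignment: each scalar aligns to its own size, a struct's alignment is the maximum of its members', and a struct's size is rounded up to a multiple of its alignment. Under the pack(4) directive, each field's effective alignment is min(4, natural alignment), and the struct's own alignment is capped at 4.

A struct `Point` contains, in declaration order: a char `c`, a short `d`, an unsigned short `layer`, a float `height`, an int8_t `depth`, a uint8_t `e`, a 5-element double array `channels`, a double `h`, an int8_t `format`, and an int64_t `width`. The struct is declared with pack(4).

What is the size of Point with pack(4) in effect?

c at 0 (size 1, align 1) → ends 1
pad 1 to align 2 for d
d at 2 (size 2, align 2) → ends 4
layer at 4 (size 2, align 2) → ends 6
pad 2 to align 4 for height
height at 8 (size 4, align 4) → ends 12
depth at 12 (size 1, align 1) → ends 13
e at 13 (size 1, align 1) → ends 14
pad 2 to align 4 for channels
channels at 16 (size 40, align 4) → ends 56
h at 56 (size 8, align 4) → ends 64
format at 64 (size 1, align 1) → ends 65
pad 3 to align 4 for width
width at 68 (size 8, align 4) → ends 76
total 76 bytes, alignment 4

76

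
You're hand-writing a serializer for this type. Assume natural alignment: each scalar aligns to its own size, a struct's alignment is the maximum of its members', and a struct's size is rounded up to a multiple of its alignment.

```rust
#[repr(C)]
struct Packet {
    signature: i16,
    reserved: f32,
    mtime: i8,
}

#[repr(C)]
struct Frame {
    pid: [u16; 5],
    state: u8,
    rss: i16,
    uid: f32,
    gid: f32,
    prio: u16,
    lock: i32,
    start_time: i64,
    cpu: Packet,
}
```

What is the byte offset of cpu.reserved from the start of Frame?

Packet: @0: signature [2B, align 2] → 2; +2 pad (align 4); @4: reserved [4B, align 4] → 8; @8: mtime [1B, align 1] → 9; +3 tail pad (align 4); size 12, align 4
@0: pid [10B, align 2] → 10
@10: state [1B, align 1] → 11
+1 pad (align 2)
@12: rss [2B, align 2] → 14
+2 pad (align 4)
@16: uid [4B, align 4] → 20
@20: gid [4B, align 4] → 24
@24: prio [2B, align 2] → 26
+2 pad (align 4)
@28: lock [4B, align 4] → 32
@32: start_time [8B, align 8] → 40
@40: cpu [12B, align 4] → 52
within Packet: reserved at 4
40 + 4 = 44

44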